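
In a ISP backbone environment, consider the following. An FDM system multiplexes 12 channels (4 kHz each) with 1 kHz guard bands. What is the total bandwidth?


Given: 12 channels, 4 kHz each, guard = 1 kHz
Channel bandwidth = 12 * 4 = 48 kHz
Guard bands = 11 gaps * 1 kHz = 11 kHz
Total = 48 + 11 = 59 kHz

59


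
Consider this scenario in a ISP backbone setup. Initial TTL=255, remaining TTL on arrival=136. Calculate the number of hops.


Given: initial TTL = 255, received TTL = 136
Hops = initial TTL - received TTL
Hops = 255 - 136 = 119

119


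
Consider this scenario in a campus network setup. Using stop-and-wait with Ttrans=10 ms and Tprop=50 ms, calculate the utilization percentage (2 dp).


Given: Ttrans = 10 ms, Tprop = 50 ms
RTT = 2 * Tprop = 2 * 50 = 100 ms
U = Ttrans / (Ttrans + RTT)
U = 10 / (10 + 100)
U = 10 / 110 = 0.090909
U% = 9.09%

9.09


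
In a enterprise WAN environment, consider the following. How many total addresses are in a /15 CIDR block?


Given: CIDR prefix /15
Host bits = 32 - 15 = 17
Total addresses = 2^17 = 131072

131072


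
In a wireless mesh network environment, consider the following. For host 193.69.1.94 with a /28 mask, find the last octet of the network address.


Given: IP = 193.69.1.94, prefix = /28
Subnet mask = 255.255.255.240
Last octet of IP: 94
Last octet of mask: 240
Network last octet = 94 AND 240 = 80

80


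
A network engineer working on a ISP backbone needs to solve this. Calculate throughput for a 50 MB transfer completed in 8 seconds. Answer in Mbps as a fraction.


Given: file = 50 MB, time = 8 s
File in Mb = 50 * 8 = 400 Mb
Throughput = 400 / 8 Mbps
Throughput = 50 Mbps

50


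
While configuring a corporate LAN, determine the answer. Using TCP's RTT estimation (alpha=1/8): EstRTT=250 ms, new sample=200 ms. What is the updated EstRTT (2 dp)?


Given: EstRTT = 250 ms, SampleRTT = 200 ms, alpha = 1/8
New EstRTT = (1 - alpha) * EstRTT + alpha * SampleRTT
(7/8) * 250 = 218.75
(1/8) * 200 = 25
New EstRTT = 218.75 + 25 = 243.75 ms -> 243.75 ms (2 dp)

243.75


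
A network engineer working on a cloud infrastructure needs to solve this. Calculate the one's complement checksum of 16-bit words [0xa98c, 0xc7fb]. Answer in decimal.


Given words: [0xa98c, 0xc7fb]
Step 1: Sum all words
Raw sum = 43404 + 51195 = 94599
Step 2: Fold carry: (29063 + 1) = 29064
One's complement = ~29064 & 0xFFFF = 36471

36471


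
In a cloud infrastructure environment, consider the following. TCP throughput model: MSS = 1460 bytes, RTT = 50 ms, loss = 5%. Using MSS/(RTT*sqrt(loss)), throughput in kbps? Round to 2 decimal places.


Given: MSS = 1460 bytes, RTT = 50 ms, loss = 5%
RTT in seconds = 50 / 1000 = 0.05
Loss rate = 5% = 0.05
sqrt(loss) = sqrt(0.05) = 0.223606797750
Throughput (bytes/s) = 1460 / (0.05 * 0.223606797750) = 130586.3699
Throughput (kbps) = 130586.3699 * 8 / 1000 = 1044.690959 -> 1044.69 kbps (2 dp)

1044.69


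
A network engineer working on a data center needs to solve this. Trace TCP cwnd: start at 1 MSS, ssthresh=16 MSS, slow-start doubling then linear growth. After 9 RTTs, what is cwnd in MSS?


RTT 0: cwnd = 1 MSS (initial)
RTT 1: cwnd = 2 MSS (slow start, doubled)
RTT 2: cwnd = 4 MSS (slow start, doubled)
RTT 3: cwnd = 8 MSS (slow start, doubled)
RTT 4: cwnd = 16 MSS (slow start, doubled)
RTT 5: cwnd = 17 MSS (congestion avoidance, +1)
RTT 6: cwnd = 18 MSS (congestion avoidance, +1)
RTT 7: cwnd = 19 MSS (congestion avoidance, +1)
RTT 8: cwnd = 20 MSS (congestion avoidance, +1)
RTT 9: cwnd = 21 MSS (congestion avoidance, +1)

21


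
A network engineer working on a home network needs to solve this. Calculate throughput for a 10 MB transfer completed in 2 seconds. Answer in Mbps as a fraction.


Given: file = 10 MB, time = 2 s
File in Mb = 10 * 8 = 80 Mb
Throughput = 80 / 2 Mbps
Throughput = 40 Mbps

40


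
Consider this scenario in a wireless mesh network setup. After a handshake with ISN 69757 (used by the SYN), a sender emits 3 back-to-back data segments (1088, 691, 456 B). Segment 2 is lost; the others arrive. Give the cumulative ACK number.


SYN uses sequence number 69757; first data byte = ISN + 1 = 69758.
Segment 1: SEQ = 69758, len = 1088 B, covers [69758, 70845]
Segment 2: SEQ = 70846, len = 691 B, covers [70846, 71536] [LOST]
Segment 3: SEQ = 71537, len = 456 B, covers [71537, 71992]
In-order data received: bytes [69758, 70845] (segments 1..1).
Segment 2 missing -> gap begins at byte 70846; later segments buffered out of order.
Cumulative ACK = next expected in-order byte = 69758 + 1088 = 70846

70846


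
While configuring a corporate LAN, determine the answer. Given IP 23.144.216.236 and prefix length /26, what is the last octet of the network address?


Given: IP = 23.144.216.236, prefix = /26
Subnet mask = 255.255.255.192
Last octet of IP: 236
Last octet of mask: 192
Network last octet = 236 AND 192 = 192

192


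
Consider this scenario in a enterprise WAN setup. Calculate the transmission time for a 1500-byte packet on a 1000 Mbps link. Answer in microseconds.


Given: packet = 1500 bytes, bandwidth = 1000 Mbps
Packet in bits = 1500 * 8 = 12000 bits
Bandwidth = 1000 * 10^6 = 1000000000 bps
Time = 12000 / 1000000000 seconds
Time in us = 12000 * 10^6 / 1000000000 = 12

12


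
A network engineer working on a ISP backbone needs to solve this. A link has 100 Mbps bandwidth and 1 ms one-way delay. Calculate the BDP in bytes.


Given: bandwidth = 100 Mbps, delay = 1 ms
BDP in bits = 100 * 10^6 * 1 / 1000
BDP in bits = 100000
BDP in bytes = 100000 / 8 = 12500

12500


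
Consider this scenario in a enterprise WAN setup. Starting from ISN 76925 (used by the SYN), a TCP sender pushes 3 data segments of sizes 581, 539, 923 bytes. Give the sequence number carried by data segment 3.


The SYN occupies sequence number ISN = 76925, so the first data byte is ISN + 1 = 76926.
SEQ of data segment i = (ISN + 1) + sum of payload sizes of segments 1..i-1.
Segment 1: SEQ = 76926, payload = 581 bytes
Segment 2: SEQ = 77507, payload = 539 bytes
Segment 3: SEQ = 78046, payload = 923 bytes
SEQ of segment 3 = 76926 + 581 + 539 = 78046

78046


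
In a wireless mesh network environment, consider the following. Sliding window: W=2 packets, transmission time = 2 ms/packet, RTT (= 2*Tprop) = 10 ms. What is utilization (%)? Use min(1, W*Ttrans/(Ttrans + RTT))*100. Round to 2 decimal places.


Given: W = 2, Ttrans = 2 ms, RTT = 10 ms (= 2 * Tprop, Tprop = 5 ms)
Cycle time = Ttrans + RTT = 2 + 10 = 12 ms (first packet sent until its ACK returns)
W * Ttrans = 2 * 2 = 4 ms of sending per cycle
W * Ttrans / (Ttrans + RTT) = 4 / 12 = 0.333333
U = min(1, 0.333333) = 0.333333
U% = 33.33%

33.33


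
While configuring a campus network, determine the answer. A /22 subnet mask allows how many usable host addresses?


Given: subnet mask /22
Host bits = 32 - 22 = 10
Total addresses = 2^10 = 1024
Usable hosts = 1024 - 2 (network + broadcast) = 1022

1022


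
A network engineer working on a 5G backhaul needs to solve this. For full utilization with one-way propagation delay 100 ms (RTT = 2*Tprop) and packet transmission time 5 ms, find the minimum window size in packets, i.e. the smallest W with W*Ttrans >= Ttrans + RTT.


Given: Ttrans = 5 ms, RTT = 200 ms (= 2 * Tprop, Tprop = 100 ms)
Time until first ACK returns = Ttrans + RTT = 5 + 200 = 205 ms
Need W * Ttrans >= Ttrans + RTT  ->  W >= (Ttrans + RTT) / Ttrans
(Ttrans + RTT) / Ttrans = 205 / 5 = 41
W_min = ceil(41) = 41

41


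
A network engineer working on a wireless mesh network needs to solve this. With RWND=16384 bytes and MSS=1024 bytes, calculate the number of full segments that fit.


Given: RWND = 16384 bytes, MSS = 1024 bytes
Full segments = floor(RWND / MSS)
Full segments = floor(16384 / 1024)
Full segments = floor(16.0) = 16

16


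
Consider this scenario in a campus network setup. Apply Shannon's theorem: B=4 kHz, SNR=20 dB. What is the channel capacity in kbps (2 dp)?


Given: B = 4 kHz, SNR = 20 dB
SNR linear = 10^(20/10) = 100
1 + SNR = 101
log2(101) = 6.6582114828
C = 4 * 1000 * 6.6582114828 = 26632.8459 bps
C = 26.632846 kbps -> 26.63 kbps (2 dp)

26.63


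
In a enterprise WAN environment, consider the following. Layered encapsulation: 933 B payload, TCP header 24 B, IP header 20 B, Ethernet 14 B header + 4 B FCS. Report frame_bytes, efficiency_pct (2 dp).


TCP segment = 933 + 24 = 957 B
IP packet = 957 + 20 = 977 B
Ethernet frame = 977 + 14 + 4 = 995 B
Efficiency = app / frame = 933 / 995 = 0.937688 = 93.7688% -> 93.77% (2 dp)

995, 93.77


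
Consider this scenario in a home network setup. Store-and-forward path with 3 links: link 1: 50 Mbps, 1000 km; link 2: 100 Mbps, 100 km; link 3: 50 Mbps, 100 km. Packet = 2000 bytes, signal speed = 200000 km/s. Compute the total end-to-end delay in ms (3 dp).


Packet = 2000 bytes = 16000 bits. Store-and-forward: sum (t_trans + t_prop) per link.
Link 1: t_trans = 16000/(50*10^6) s = 0.3200 ms; t_prop = 1000/200000 s = 5.0000 ms; subtotal = 5.3200 ms
Link 2: t_trans = 16000/(100*10^6) s = 0.1600 ms; t_prop = 100/200000 s = 0.5000 ms; subtotal = 0.6600 ms
Link 3: t_trans = 16000/(50*10^6) s = 0.3200 ms; t_prop = 100/200000 s = 0.5000 ms; subtotal = 0.8200 ms
End-to-end = 5.3200 + 0.6600 + 0.8200 = 6.8000 ms -> 6.800 ms (3 dp)

6.800


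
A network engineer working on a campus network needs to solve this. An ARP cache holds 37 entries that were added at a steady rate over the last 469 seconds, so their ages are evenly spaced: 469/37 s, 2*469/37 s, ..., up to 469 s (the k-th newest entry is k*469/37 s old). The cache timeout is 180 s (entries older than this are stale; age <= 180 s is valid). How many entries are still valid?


Ages are k * 469/37 s for k = 1..37 (spacing = 12.6757 s).
Entry k is valid iff k * 469/37 <= 180 iff k <= 37 * 180 / 469 = 14.2004
n_valid = floor(14.2004) = 14
(n_stale = 37 - 14 = 23)

14


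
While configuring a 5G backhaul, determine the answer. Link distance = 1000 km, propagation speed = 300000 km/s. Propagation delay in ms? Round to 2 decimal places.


Given: distance = 1000 km, speed = 300000 km/s
Delay = distance / speed = 1000 / 300000 seconds
Delay in ms = 1000 * 1000 / 300000
Delay = 3.3333 ms
Rounded to 2 dp = 3.33 ms

3.33


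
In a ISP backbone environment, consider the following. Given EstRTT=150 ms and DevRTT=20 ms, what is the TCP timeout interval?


Given: EstRTT = 150 ms, DevRTT = 20 ms
Timeout = EstRTT + 4 * DevRTT
4 * DevRTT = 4 * 20 = 80
Timeout = 150 + 80 = 230 ms

230


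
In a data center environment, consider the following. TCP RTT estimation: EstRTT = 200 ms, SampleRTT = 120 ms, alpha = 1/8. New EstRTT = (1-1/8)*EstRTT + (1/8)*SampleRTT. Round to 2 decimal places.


Given: EstRTT = 200 ms, SampleRTT = 120 ms, alpha = 1/8
New EstRTT = (1 - alpha) * EstRTT + alpha * SampleRTT
(7/8) * 200 = 175
(1/8) * 120 = 15
New EstRTT = 175 + 15 = 190 ms -> 190.00 ms (2 dp)

190.00


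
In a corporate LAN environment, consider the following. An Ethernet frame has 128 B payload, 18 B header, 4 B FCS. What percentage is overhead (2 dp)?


Given: payload = 128 B, header = 18 B, trailer = 4 B
Overhead bytes = header + trailer = 18 + 4 = 22
Total frame = payload + overhead = 128 + 22 = 150
Overhead % = 22 / 150 * 100 = 14.6667% -> 14.67% (2 dp)

14.67


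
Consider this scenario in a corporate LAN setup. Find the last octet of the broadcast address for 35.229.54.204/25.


Given: IP = 35.229.54.204, prefix = /25
Host bits = 32 - 25 = 7
Network last octet = 204 AND mask = 128
Host part size = 2^7 - 1 = 127
Broadcast last octet = 128 OR 127 = 255

255


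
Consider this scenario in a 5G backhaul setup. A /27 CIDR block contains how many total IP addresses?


Given: CIDR prefix /27
Host bits = 32 - 27 = 5
Total addresses = 2^5 = 32

32


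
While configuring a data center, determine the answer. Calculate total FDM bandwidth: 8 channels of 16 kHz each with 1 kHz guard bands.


Given: 8 channels, 16 kHz each, guard = 1 kHz
Channel bandwidth = 8 * 16 = 128 kHz
Guard bands = 7 gaps * 1 kHz = 7 kHz
Total = 128 + 7 = 135 kHz

135


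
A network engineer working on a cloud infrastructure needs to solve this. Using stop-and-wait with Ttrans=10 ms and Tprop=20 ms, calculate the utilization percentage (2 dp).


Given: Ttrans = 10 ms, Tprop = 20 ms
RTT = 2 * Tprop = 2 * 20 = 40 ms
U = Ttrans / (Ttrans + RTT)
U = 10 / (10 + 40)
U = 10 / 50 = 0.2
U% = 20.00%

20.00


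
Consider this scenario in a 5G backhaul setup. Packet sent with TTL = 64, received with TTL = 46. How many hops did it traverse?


Given: initial TTL = 64, received TTL = 46
Hops = initial TTL - received TTL
Hops = 64 - 46 = 18

18


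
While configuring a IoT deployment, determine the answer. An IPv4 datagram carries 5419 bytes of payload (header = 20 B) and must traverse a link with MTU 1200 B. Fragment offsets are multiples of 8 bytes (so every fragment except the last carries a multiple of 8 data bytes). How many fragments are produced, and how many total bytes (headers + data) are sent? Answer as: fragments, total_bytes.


Max data per non-final fragment = floor((MTU - header)/8)*8 = floor((1200 - 20)/8)*8 = floor(1180/8)*8 = 1176 B
Final fragment needs no 8-byte alignment: it can carry up to MTU - header = 1180 B
Non-final fragments needed = ceil((payload - 1180) / 1176) = ceil(4239/1176) = ceil(3.6046) = 4
Number of fragments = 4 + 1 = 5
Fragment sizes (data): 4 * 1176 B + 715 B (last, 715 <= 1180 OK)
Total bytes sent = payload + n_frags * header = 5419 + 5*20 = 5419 + 100 = 5519 B

5, 5519


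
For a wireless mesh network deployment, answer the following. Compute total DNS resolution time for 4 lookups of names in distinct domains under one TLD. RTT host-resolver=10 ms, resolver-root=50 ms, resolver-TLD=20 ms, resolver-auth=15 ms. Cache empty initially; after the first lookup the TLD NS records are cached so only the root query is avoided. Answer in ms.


Lookup 1 (cold cache): local + root + TLD + auth = 10 + 50 + 20 + 15 = 95 ms
Lookups 2..4 (TLD NS cached -> skip root; new domain -> still ask TLD and auth): local + TLD + auth = 10 + 20 + 15 = 45 ms each
Remaining 3 lookups: 3 * 45 = 135 ms
Total = 95 + 135 = 230 ms

230


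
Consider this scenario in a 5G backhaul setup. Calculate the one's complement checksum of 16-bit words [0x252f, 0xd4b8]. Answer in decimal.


Given words: [0x252f, 0xd4b8]
Step 1: Sum all words
Raw sum = 9519 + 54456 = 63975
One's complement = ~63975 & 0xFFFF = 1560

1560


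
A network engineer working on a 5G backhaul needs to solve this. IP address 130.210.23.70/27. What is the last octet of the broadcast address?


Given: IP = 130.210.23.70, prefix = /27
Host bits = 32 - 27 = 5
Network last octet = 70 AND mask = 64
Host part size = 2^5 - 1 = 31
Broadcast last octet = 64 OR 31 = 95

95


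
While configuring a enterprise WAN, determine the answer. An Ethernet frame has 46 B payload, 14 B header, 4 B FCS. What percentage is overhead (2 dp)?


Given: payload = 46 B, header = 14 B, trailer = 4 B
Overhead bytes = header + trailer = 14 + 4 = 18
Total frame = payload + overhead = 46 + 18 = 64
Overhead % = 18 / 64 * 100 = 28.1250% -> 28.13% (2 dp)

28.13


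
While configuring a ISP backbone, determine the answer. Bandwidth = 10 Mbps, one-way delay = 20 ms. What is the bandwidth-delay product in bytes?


Given: bandwidth = 10 Mbps, delay = 20 ms
BDP in bits = 10 * 10^6 * 20 / 1000
BDP in bits = 200000
BDP in bytes = 200000 / 8 = 25000

25000


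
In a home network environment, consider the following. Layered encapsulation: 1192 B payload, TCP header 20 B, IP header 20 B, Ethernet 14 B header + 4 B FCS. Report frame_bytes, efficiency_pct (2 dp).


TCP segment = 1192 + 20 = 1212 B
IP packet = 1212 + 20 = 1232 B
Ethernet frame = 1232 + 14 + 4 = 1250 B
Efficiency = app / frame = 1192 / 1250 = 0.953600 = 95.3600% -> 95.36% (2 dp)

1250, 95.36


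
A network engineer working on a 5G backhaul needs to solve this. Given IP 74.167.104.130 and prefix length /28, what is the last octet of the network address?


Given: IP = 74.167.104.130, prefix = /28
Subnet mask = 255.255.255.240
Last octet of IP: 130
Last octet of mask: 240
Network last octet = 130 AND 240 = 128

128


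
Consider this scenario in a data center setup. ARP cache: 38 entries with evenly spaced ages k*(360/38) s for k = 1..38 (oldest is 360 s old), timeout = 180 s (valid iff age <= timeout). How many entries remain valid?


Ages are k * 360/38 s for k = 1..38 (spacing = 9.4737 s).
Entry k is valid iff k * 360/38 <= 180 iff k <= 38 * 180 / 360 = 19.0000
n_valid = floor(19.0000) = 19
(n_stale = 38 - 19 = 19)

19


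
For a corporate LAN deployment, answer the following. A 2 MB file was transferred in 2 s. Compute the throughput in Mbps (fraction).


Given: file = 2 MB, time = 2 s
File in Mb = 2 * 8 = 16 Mb
Throughput = 16 / 2 Mbps
Throughput = 8 Mbps

8


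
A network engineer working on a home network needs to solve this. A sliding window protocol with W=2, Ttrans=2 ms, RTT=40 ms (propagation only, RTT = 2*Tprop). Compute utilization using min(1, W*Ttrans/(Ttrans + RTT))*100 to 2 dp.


Given: W = 2, Ttrans = 2 ms, RTT = 40 ms (= 2 * Tprop, Tprop = 20 ms)
Cycle time = Ttrans + RTT = 2 + 40 = 42 ms (first packet sent until its ACK returns)
W * Ttrans = 2 * 2 = 4 ms of sending per cycle
W * Ttrans / (Ttrans + RTT) = 4 / 42 = 0.095238
U = min(1, 0.095238) = 0.095238
U% = 9.52%

9.52


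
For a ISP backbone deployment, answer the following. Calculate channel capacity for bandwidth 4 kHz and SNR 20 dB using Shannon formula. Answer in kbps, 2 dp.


Given: B = 4 kHz, SNR = 20 dB
SNR linear = 10^(20/10) = 100
1 + SNR = 101
log2(101) = 6.6582114828
C = 4 * 1000 * 6.6582114828 = 26632.8459 bps
C = 26.632846 kbps -> 26.63 kbps (2 dp)

26.63


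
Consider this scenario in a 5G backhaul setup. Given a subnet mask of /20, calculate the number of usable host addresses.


Given: subnet mask /20
Host bits = 32 - 20 = 12
Total addresses = 2^12 = 4096
Usable hosts = 4096 - 2 (network + broadcast) = 4094

4094


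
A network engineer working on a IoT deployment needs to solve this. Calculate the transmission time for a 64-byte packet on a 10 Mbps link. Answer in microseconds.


Given: packet = 64 bytes, bandwidth = 10 Mbps
Packet in bits = 64 * 8 = 512 bits
Bandwidth = 10 * 10^6 = 10000000 bps
Time = 512 / 10000000 seconds
Time in us = 512 * 10^6 / 10000000 = 51.2

51.2


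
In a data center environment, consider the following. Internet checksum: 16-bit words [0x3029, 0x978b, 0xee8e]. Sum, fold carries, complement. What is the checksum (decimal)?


Given words: [0x3029, 0x978b, 0xee8e]
Step 1: Sum all words
Raw sum = 12329 + 38795 + 61070 = 112194
Step 2: Fold carry: (46658 + 1) = 46659
One's complement = ~46659 & 0xFFFF = 18876

18876


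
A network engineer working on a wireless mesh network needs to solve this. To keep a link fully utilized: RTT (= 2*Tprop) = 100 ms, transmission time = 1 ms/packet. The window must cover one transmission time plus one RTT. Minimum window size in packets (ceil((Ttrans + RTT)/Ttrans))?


Given: Ttrans = 1 ms, RTT = 100 ms (= 2 * Tprop, Tprop = 50 ms)
Time until first ACK returns = Ttrans + RTT = 1 + 100 = 101 ms
Need W * Ttrans >= Ttrans + RTT  ->  W >= (Ttrans + RTT) / Ttrans
(Ttrans + RTT) / Ttrans = 101 / 1 = 101
W_min = ceil(101) = 101

101


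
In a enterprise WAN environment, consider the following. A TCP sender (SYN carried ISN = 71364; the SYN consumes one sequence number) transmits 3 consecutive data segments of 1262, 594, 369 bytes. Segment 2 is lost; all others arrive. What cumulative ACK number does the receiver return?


SYN uses sequence number 71364; first data byte = ISN + 1 = 71365.
Segment 1: SEQ = 71365, len = 1262 B, covers [71365, 72626]
Segment 2: SEQ = 72627, len = 594 B, covers [72627, 73220] [LOST]
Segment 3: SEQ = 73221, len = 369 B, covers [73221, 73589]
In-order data received: bytes [71365, 72626] (segments 1..1).
Segment 2 missing -> gap begins at byte 72627; later segments buffered out of order.
Cumulative ACK = next expected in-order byte = 71365 + 1262 = 72627

72627


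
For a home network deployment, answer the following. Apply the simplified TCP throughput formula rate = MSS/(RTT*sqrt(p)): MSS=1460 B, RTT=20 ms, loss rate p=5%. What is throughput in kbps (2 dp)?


Given: MSS = 1460 bytes, RTT = 20 ms, loss = 5%
RTT in seconds = 20 / 1000 = 0.02
Loss rate = 5% = 0.05
sqrt(loss) = sqrt(0.05) = 0.223606797750
Throughput (bytes/s) = 1460 / (0.02 * 0.223606797750) = 326465.9247
Throughput (kbps) = 326465.9247 * 8 / 1000 = 2611.727398 -> 2611.73 kbps (2 dp)

2611.73


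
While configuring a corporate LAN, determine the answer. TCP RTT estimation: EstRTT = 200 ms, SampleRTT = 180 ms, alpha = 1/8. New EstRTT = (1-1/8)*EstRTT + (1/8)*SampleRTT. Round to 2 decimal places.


Given: EstRTT = 200 ms, SampleRTT = 180 ms, alpha = 1/8
New EstRTT = (1 - alpha) * EstRTT + alpha * SampleRTT
(7/8) * 200 = 175
(1/8) * 180 = 22.5
New EstRTT = 175 + 22.5 = 197.5 ms -> 197.50 ms (2 dp)

197.50


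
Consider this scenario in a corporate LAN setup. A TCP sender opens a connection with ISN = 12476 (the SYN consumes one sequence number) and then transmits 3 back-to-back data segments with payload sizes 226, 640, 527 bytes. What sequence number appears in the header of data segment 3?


The SYN occupies sequence number ISN = 12476, so the first data byte is ISN + 1 = 12477.
SEQ of data segment i = (ISN + 1) + sum of payload sizes of segments 1..i-1.
Segment 1: SEQ = 12477, payload = 226 bytes
Segment 2: SEQ = 12703, payload = 640 bytes
Segment 3: SEQ = 13343, payload = 527 bytes
SEQ of segment 3 = 12477 + 226 + 640 = 13343

13343


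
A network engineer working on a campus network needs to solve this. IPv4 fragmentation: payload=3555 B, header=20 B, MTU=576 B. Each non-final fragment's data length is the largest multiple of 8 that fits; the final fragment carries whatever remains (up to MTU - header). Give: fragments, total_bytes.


Max data per non-final fragment = floor((MTU - header)/8)*8 = floor((576 - 20)/8)*8 = floor(556/8)*8 = 552 B
Final fragment needs no 8-byte alignment: it can carry up to MTU - header = 556 B
Non-final fragments needed = ceil((payload - 556) / 552) = ceil(2999/552) = ceil(5.4330) = 6
Number of fragments = 6 + 1 = 7
Fragment sizes (data): 6 * 552 B + 243 B (last, 243 <= 556 OK)
Total bytes sent = payload + n_frags * header = 3555 + 7*20 = 3555 + 140 = 3695 B

7, 3695


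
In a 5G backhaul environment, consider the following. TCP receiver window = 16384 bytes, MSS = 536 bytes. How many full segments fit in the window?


Given: RWND = 16384 bytes, MSS = 536 bytes
Full segments = floor(RWND / MSS)
Full segments = floor(16384 / 536)
Full segments = floor(30.5672) = 30

30


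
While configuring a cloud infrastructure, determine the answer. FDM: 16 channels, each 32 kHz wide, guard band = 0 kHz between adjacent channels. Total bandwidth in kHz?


Given: 16 channels, 32 kHz each, guard = 0 kHz
Channel bandwidth = 16 * 32 = 512 kHz
Guard bands = 15 gaps * 0 kHz = 0 kHz
Total = 512 + 0 = 512 kHz

512


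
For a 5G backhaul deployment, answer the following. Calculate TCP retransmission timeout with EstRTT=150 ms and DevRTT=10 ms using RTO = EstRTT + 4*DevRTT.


Given: EstRTT = 150 ms, DevRTT = 10 ms
Timeout = EstRTT + 4 * DevRTT
4 * DevRTT = 4 * 10 = 40
Timeout = 150 + 40 = 190 ms

190


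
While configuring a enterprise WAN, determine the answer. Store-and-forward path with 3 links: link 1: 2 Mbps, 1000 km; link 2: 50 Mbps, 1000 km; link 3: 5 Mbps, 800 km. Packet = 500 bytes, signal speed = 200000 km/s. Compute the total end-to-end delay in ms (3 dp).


Packet = 500 bytes = 4000 bits. Store-and-forward: sum (t_trans + t_prop) per link.
Link 1: t_trans = 4000/(2*10^6) s = 2.0000 ms; t_prop = 1000/200000 s = 5.0000 ms; subtotal = 7.0000 ms
Link 2: t_trans = 4000/(50*10^6) s = 0.0800 ms; t_prop = 1000/200000 s = 5.0000 ms; subtotal = 5.0800 ms
Link 3: t_trans = 4000/(5*10^6) s = 0.8000 ms; t_prop = 800/200000 s = 4.0000 ms; subtotal = 4.8000 ms
End-to-end = 7.0000 + 5.0800 + 4.8000 = 16.8800 ms -> 16.880 ms (3 dp)

16.880


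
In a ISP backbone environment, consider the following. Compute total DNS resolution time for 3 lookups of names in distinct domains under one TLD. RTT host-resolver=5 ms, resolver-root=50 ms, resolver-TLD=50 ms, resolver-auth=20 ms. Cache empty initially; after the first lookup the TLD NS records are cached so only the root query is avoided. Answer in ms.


Lookup 1 (cold cache): local + root + TLD + auth = 5 + 50 + 50 + 20 = 125 ms
Lookups 2..3 (TLD NS cached -> skip root; new domain -> still ask TLD and auth): local + TLD + auth = 5 + 50 + 20 = 75 ms each
Remaining 2 lookups: 2 * 75 = 150 ms
Total = 125 + 150 = 275 ms

275


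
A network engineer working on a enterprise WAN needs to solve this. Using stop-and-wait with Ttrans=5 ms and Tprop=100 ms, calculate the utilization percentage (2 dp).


Given: Ttrans = 5 ms, Tprop = 100 ms
RTT = 2 * Tprop = 2 * 100 = 200 ms
U = Ttrans / (Ttrans + RTT)
U = 5 / (5 + 200)
U = 5 / 205 = 0.02439
U% = 2.44%

2.44


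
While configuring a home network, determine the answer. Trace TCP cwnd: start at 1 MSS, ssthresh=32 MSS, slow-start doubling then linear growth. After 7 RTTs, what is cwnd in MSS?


RTT 0: cwnd = 1 MSS (initial)
RTT 1: cwnd = 2 MSS (slow start, doubled)
RTT 2: cwnd = 4 MSS (slow start, doubled)
RTT 3: cwnd = 8 MSS (slow start, doubled)
RTT 4: cwnd = 16 MSS (slow start, doubled)
RTT 5: cwnd = 32 MSS (slow start, doubled)
RTT 6: cwnd = 33 MSS (congestion avoidance, +1)
RTT 7: cwnd = 34 MSS (congestion avoidance, +1)

34


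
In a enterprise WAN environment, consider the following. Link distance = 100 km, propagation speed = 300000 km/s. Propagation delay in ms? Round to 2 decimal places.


Given: distance = 100 km, speed = 300000 km/s
Delay = distance / speed = 100 / 300000 seconds
Delay in ms = 100 * 1000 / 300000
Delay = 0.3333 ms
Rounded to 2 dp = 0.33 ms

0.33


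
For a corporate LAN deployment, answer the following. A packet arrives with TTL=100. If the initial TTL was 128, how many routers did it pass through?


Given: initial TTL = 128, received TTL = 100
Hops = initial TTL - received TTL
Hops = 128 - 100 = 28

28


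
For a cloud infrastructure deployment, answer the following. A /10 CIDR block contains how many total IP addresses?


Given: CIDR prefix /10
Host bits = 32 - 10 = 22
Total addresses = 2^22 = 4194304

4194304


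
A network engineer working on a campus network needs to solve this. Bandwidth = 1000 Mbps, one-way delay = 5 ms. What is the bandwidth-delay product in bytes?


Given: bandwidth = 1000 Mbps, delay = 5 ms
BDP in bits = 1000 * 10^6 * 5 / 1000
BDP in bits = 5000000
BDP in bytes = 5000000 / 8 = 625000

625000


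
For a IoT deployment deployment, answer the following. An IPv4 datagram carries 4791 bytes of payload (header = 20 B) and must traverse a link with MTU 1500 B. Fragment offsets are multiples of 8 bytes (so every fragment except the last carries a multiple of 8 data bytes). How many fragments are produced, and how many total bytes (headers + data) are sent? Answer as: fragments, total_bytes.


Max data per non-final fragment = floor((MTU - header)/8)*8 = floor((1500 - 20)/8)*8 = floor(1480/8)*8 = 1480 B
Final fragment needs no 8-byte alignment: it can carry up to MTU - header = 1480 B
Non-final fragments needed = ceil((payload - 1480) / 1480) = ceil(3311/1480) = ceil(2.2372) = 3
Number of fragments = 3 + 1 = 4
Fragment sizes (data): 3 * 1480 B + 351 B (last, 351 <= 1480 OK)
Total bytes sent = payload + n_frags * header = 4791 + 4*20 = 4791 + 80 = 4871 B

4, 4871


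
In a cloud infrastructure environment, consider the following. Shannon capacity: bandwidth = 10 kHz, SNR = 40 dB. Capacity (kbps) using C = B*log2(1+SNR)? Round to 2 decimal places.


Given: B = 10 kHz, SNR = 40 dB
SNR linear = 10^(40/10) = 10000
1 + SNR = 10001
log2(10001) = 13.2878566418
C = 10 * 1000 * 13.2878566418 = 132878.5664 bps
C = 132.878566 kbps -> 132.88 kbps (2 dp)

132.88


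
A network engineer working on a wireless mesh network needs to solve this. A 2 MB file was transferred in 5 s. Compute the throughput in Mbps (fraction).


Given: file = 2 MB, time = 5 s
File in Mb = 2 * 8 = 16 Mb
Throughput = 16 / 5 Mbps
Throughput = 16/5 Mbps

16/5


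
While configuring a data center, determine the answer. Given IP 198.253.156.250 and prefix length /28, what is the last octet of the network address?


Given: IP = 198.253.156.250, prefix = /28
Subnet mask = 255.255.255.240
Last octet of IP: 250
Last octet of mask: 240
Network last octet = 250 AND 240 = 240

240


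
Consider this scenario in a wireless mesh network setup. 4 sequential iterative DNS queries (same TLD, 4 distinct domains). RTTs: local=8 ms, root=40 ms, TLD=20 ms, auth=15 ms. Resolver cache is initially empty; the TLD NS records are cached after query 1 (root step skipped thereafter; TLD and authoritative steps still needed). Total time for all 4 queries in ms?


Lookup 1 (cold cache): local + root + TLD + auth = 8 + 40 + 20 + 15 = 83 ms
Lookups 2..4 (TLD NS cached -> skip root; new domain -> still ask TLD and auth): local + TLD + auth = 8 + 20 + 15 = 43 ms each
Remaining 3 lookups: 3 * 43 = 129 ms
Total = 83 + 129 = 212 ms

212


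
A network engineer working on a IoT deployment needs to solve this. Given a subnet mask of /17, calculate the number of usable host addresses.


Given: subnet mask /17
Host bits = 32 - 17 = 15
Total addresses = 2^15 = 32768
Usable hosts = 32768 - 2 (network + broadcast) = 32766

32766


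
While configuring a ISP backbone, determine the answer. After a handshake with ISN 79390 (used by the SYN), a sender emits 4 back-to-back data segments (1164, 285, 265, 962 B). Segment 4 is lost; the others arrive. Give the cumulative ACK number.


SYN uses sequence number 79390; first data byte = ISN + 1 = 79391.
Segment 1: SEQ = 79391, len = 1164 B, covers [79391, 80554]
Segment 2: SEQ = 80555, len = 285 B, covers [80555, 80839]
Segment 3: SEQ = 80840, len = 265 B, covers [80840, 81104]
Segment 4: SEQ = 81105, len = 962 B, covers [81105, 82066] [LOST]
In-order data received: bytes [79391, 81104] (segments 1..3).
Segment 4 missing -> gap begins at byte 81105.
Cumulative ACK = next expected in-order byte = 79391 + 1164 + 285 + 265 = 81105

81105


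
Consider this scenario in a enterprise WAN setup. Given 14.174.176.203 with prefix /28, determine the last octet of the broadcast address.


Given: IP = 14.174.176.203, prefix = /28
Host bits = 32 - 28 = 4
Network last octet = 203 AND mask = 192
Host part size = 2^4 - 1 = 15
Broadcast last octet = 192 OR 15 = 207

207


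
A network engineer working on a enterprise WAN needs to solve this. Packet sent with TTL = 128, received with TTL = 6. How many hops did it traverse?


Given: initial TTL = 128, received TTL = 6
Hops = initial TTL - received TTL
Hops = 128 - 6 = 122

122


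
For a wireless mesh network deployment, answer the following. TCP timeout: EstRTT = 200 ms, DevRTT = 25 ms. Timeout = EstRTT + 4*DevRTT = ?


Given: EstRTT = 200 ms, DevRTT = 25 ms
Timeout = EstRTT + 4 * DevRTT
4 * DevRTT = 4 * 25 = 100
Timeout = 200 + 100 = 300 ms

300


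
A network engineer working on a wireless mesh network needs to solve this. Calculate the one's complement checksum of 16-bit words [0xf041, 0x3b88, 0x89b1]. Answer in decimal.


Given words: [0xf041, 0x3b88, 0x89b1]
Step 1: Sum all words
Raw sum = 61505 + 15240 + 35249 = 111994
Step 2: Fold carry: (46458 + 1) = 46459
One's complement = ~46459 & 0xFFFF = 19076

19076


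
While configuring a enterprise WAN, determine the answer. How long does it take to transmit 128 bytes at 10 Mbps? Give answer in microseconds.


Given: packet = 128 bytes, bandwidth = 10 Mbps
Packet in bits = 128 * 8 = 1024 bits
Bandwidth = 10 * 10^6 = 10000000 bps
Time = 1024 / 10000000 seconds
Time in us = 1024 * 10^6 / 10000000 = 102.4

102.4


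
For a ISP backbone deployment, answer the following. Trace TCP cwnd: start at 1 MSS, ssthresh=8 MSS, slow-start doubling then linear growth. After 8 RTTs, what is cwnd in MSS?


RTT 0: cwnd = 1 MSS (initial)
RTT 1: cwnd = 2 MSS (slow start, doubled)
RTT 2: cwnd = 4 MSS (slow start, doubled)
RTT 3: cwnd = 8 MSS (slow start, doubled)
RTT 4: cwnd = 9 MSS (congestion avoidance, +1)
RTT 5: cwnd = 10 MSS (congestion avoidance, +1)
RTT 6: cwnd = 11 MSS (congestion avoidance, +1)
RTT 7: cwnd = 12 MSS (congestion avoidance, +1)
RTT 8: cwnd = 13 MSS (congestion avoidance, +1)

13


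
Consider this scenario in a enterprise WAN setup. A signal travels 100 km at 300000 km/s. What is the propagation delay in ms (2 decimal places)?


Given: distance = 100 km, speed = 300000 km/s
Delay = distance / speed = 100 / 300000 seconds
Delay in ms = 100 * 1000 / 300000
Delay = 0.3333 ms
Rounded to 2 dp = 0.33 ms

0.33


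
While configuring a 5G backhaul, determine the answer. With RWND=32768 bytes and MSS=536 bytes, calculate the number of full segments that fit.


Given: RWND = 32768 bytes, MSS = 536 bytes
Full segments = floor(RWND / MSS)
Full segments = floor(32768 / 536)
Full segments = floor(61.1343) = 61

61


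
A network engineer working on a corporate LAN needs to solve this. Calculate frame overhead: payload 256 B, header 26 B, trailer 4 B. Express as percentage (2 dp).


Given: payload = 256 B, header = 26 B, trailer = 4 B
Overhead bytes = header + trailer = 26 + 4 = 30
Total frame = payload + overhead = 256 + 30 = 286
Overhead % = 30 / 286 * 100 = 10.4895% -> 10.49% (2 dp)

10.49


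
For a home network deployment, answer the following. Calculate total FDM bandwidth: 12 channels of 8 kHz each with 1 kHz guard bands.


Given: 12 channels, 8 kHz each, guard = 1 kHz
Channel bandwidth = 12 * 8 = 96 kHz
Guard bands = 11 gaps * 1 kHz = 11 kHz
Total = 96 + 11 = 107 kHz

107


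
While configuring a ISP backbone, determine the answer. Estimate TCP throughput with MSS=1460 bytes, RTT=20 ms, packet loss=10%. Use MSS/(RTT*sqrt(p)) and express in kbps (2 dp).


Given: MSS = 1460 bytes, RTT = 20 ms, loss = 10%
RTT in seconds = 20 / 1000 = 0.02
Loss rate = 10% = 0.1
sqrt(loss) = sqrt(0.1) = 0.316227766017
Throughput (bytes/s) = 1460 / (0.02 * 0.316227766017) = 230846.2692
Throughput (kbps) = 230846.2692 * 8 / 1000 = 1846.770154 -> 1846.77 kbps (2 dp)

1846.77


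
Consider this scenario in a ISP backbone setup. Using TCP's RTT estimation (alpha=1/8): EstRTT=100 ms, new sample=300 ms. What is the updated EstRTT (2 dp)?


Given: EstRTT = 100 ms, SampleRTT = 300 ms, alpha = 1/8
New EstRTT = (1 - alpha) * EstRTT + alpha * SampleRTT
(7/8) * 100 = 87.5
(1/8) * 300 = 37.5
New EstRTT = 87.5 + 37.5 = 125 ms -> 125.00 ms (2 dp)

125.00


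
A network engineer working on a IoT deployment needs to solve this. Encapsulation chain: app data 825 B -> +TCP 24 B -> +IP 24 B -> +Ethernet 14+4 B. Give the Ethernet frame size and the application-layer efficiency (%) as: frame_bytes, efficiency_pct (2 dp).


TCP segment = 825 + 24 = 849 B
IP packet = 849 + 24 = 873 B
Ethernet frame = 873 + 14 + 4 = 891 B
Efficiency = app / frame = 825 / 891 = 0.925926 = 92.5926% -> 92.59% (2 dp)

891, 92.59


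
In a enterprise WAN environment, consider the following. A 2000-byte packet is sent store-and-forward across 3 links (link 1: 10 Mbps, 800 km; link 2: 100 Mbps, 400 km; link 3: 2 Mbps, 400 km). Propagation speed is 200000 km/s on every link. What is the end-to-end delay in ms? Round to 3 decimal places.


Packet = 2000 bytes = 16000 bits. Store-and-forward: sum (t_trans + t_prop) per link.
Link 1: t_trans = 16000/(10*10^6) s = 1.6000 ms; t_prop = 800/200000 s = 4.0000 ms; subtotal = 5.6000 ms
Link 2: t_trans = 16000/(100*10^6) s = 0.1600 ms; t_prop = 400/200000 s = 2.0000 ms; subtotal = 2.1600 ms
Link 3: t_trans = 16000/(2*10^6) s = 8.0000 ms; t_prop = 400/200000 s = 2.0000 ms; subtotal = 10.0000 ms
End-to-end = 5.6000 + 2.1600 + 10.0000 = 17.7600 ms -> 17.760 ms (3 dp)

17.760


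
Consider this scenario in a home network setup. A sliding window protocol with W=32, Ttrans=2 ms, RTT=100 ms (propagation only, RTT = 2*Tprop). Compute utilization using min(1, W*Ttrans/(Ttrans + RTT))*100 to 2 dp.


Given: W = 32, Ttrans = 2 ms, RTT = 100 ms (= 2 * Tprop, Tprop = 50 ms)
Cycle time = Ttrans + RTT = 2 + 100 = 102 ms (first packet sent until its ACK returns)
W * Ttrans = 32 * 2 = 64 ms of sending per cycle
W * Ttrans / (Ttrans + RTT) = 64 / 102 = 0.627451
U = min(1, 0.627451) = 0.627451
U% = 62.75%

62.75


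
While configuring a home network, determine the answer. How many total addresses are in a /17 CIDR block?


Given: CIDR prefix /17
Host bits = 32 - 17 = 15
Total addresses = 2^15 = 32768

32768


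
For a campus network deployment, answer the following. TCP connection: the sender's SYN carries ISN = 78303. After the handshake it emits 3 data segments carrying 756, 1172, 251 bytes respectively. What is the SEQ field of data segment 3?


The SYN occupies sequence number ISN = 78303, so the first data byte is ISN + 1 = 78304.
SEQ of data segment i = (ISN + 1) + sum of payload sizes of segments 1..i-1.
Segment 1: SEQ = 78304, payload = 756 bytes
Segment 2: SEQ = 79060, payload = 1172 bytes
Segment 3: SEQ = 80232, payload = 251 bytes
SEQ of segment 3 = 78304 + 756 + 1172 = 80232

80232


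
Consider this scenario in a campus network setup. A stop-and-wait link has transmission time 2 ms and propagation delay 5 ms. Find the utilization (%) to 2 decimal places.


Given: Ttrans = 2 ms, Tprop = 5 ms
RTT = 2 * Tprop = 2 * 5 = 10 ms
U = Ttrans / (Ttrans + RTT)
U = 2 / (2 + 10)
U = 2 / 12 = 0.166667
U% = 16.67%

16.67


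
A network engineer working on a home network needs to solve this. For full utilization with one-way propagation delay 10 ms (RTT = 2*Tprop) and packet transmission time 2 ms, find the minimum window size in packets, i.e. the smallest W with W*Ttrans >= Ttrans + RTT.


Given: Ttrans = 2 ms, RTT = 20 ms (= 2 * Tprop, Tprop = 10 ms)
Time until first ACK returns = Ttrans + RTT = 2 + 20 = 22 ms
Need W * Ttrans >= Ttrans + RTT  ->  W >= (Ttrans + RTT) / Ttrans
(Ttrans + RTT) / Ttrans = 22 / 2 = 11
W_min = ceil(11) = 11

11


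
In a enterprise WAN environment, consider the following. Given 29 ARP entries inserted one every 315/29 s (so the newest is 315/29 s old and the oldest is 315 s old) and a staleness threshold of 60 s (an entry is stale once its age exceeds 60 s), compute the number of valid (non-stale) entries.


Ages are k * 315/29 s for k = 1..29 (spacing = 10.8621 s).
Entry k is valid iff k * 315/29 <= 60 iff k <= 29 * 60 / 315 = 5.5238
n_valid = floor(5.5238) = 5
(n_stale = 29 - 5 = 24)

5


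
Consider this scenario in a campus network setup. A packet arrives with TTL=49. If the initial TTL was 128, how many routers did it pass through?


Given: initial TTL = 128, received TTL = 49
Hops = initial TTL - received TTL
Hops = 128 - 49 = 79

79


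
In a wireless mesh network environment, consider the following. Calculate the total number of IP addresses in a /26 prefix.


Given: CIDR prefix /26
Host bits = 32 - 26 = 6
Total addresses = 2^6 = 64

64


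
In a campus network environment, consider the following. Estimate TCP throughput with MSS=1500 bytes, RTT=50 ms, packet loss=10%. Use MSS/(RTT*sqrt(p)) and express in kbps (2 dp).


Given: MSS = 1500 bytes, RTT = 50 ms, loss = 10%
RTT in seconds = 50 / 1000 = 0.05
Loss rate = 10% = 0.1
sqrt(loss) = sqrt(0.1) = 0.316227766017
Throughput (bytes/s) = 1500 / (0.05 * 0.316227766017) = 94868.3298
Throughput (kbps) = 94868.3298 * 8 / 1000 = 758.946638 -> 758.95 kbps (2 dp)

758.95


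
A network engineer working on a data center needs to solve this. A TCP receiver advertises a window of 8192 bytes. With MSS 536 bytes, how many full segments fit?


Given: RWND = 8192 bytes, MSS = 536 bytes
Full segments = floor(RWND / MSS)
Full segments = floor(8192 / 536)
Full segments = floor(15.2836) = 15

15
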